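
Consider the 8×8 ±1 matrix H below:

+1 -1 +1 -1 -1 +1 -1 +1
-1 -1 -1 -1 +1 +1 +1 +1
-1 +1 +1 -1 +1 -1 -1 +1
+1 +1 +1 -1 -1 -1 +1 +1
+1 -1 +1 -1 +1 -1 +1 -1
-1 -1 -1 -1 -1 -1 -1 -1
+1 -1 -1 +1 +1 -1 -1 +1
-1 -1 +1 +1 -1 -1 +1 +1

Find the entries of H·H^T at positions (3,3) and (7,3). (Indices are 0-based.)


Row 3 of H: [1, 1, 1, -1, -1, -1, 1, 1].
Row 7 of H: [-1, -1, 1, 1, -1, -1, 1, 1].
(H·H^T)[3][3] = Σ_j H[3][j]·H[3][j] = (1)² + (1)² + (1)² + (-1)² + (-1)² + (-1)² + (1)² + (1)² = 1 + 1 + 1 + 1 + 1 + 1 + 1 + 1 = 8.
(H·H^T)[7][3] = Σ_j H[7][j]·H[3][j] = (-1)·(1) + (-1)·(1) + (1)·(1) + (1)·(-1) + (-1)·(-1) + (-1)·(-1) + (1)·(1) + (1)·(1) = -1 + -1 + 1 + -1 + 1 + 1 + 1 + 1 = 2.
Rows 7 and 3 are not orthogonal (dot product = 2 ≠ 0), so H is not a Hadamard matrix.

(3,3) entry = 8; (7,3) entry = 2.


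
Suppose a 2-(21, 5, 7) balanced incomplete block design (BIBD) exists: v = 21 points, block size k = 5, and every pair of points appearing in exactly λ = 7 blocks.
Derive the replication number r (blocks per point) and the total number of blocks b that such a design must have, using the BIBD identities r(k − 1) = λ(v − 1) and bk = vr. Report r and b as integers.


Any 2-(v, k, λ) BIBD satisfies two necessary conditions:
  (i)  Each point sits in r blocks, and counting incidences through any fixed point gives r(k − 1) = λ(v − 1), so r = λ(v − 1)/(k − 1).
  (ii) Total incidences bk = vr, so b = vr/k.
Step 1: r = λ(v − 1)/(k − 1) = 7·(21 − 1)/(5 − 1) = 7·20/4 = 140/4 = 35.
Step 2: b = vr/k = 21·35/5 = 735/5 = 147.
Check integrality: r = 35 ∈ Z ✓, b = 147 ∈ Z ✓.
(These identities are necessary conditions: they determine r and b for any design with these parameters, but do not by themselves prove that one exists.)

r = 35, b = 147.


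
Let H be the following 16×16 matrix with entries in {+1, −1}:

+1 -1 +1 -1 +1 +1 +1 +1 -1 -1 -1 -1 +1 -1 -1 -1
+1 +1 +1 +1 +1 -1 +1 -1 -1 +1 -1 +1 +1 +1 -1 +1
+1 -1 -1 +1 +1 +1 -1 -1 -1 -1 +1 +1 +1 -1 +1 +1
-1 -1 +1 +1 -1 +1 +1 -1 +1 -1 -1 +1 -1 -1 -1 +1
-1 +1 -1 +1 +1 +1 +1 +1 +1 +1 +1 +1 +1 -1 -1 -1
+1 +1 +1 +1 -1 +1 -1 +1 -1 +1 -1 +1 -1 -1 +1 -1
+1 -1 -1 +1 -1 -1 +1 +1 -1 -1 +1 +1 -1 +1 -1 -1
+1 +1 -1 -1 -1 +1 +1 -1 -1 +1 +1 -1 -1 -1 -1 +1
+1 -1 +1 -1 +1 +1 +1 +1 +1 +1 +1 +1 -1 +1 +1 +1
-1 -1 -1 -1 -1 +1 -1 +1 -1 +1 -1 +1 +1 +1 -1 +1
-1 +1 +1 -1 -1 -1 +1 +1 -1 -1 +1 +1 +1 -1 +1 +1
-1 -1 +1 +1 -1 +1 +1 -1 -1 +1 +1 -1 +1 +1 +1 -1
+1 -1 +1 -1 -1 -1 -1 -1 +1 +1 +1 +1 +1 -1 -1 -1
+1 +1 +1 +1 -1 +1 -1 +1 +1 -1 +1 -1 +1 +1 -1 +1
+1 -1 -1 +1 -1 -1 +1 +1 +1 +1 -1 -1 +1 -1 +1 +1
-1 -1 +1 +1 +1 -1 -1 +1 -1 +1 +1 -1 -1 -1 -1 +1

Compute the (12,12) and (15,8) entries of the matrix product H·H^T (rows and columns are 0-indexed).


Row 8 of H: [1, -1, 1, -1, 1, 1, 1, 1, 1, 1, 1, 1, -1, 1, 1, 1].
Row 12 of H: [1, -1, 1, -1, -1, -1, -1, -1, 1, 1, 1, 1, 1, -1, -1, -1].
Row 15 of H: [-1, -1, 1, 1, 1, -1, -1, 1, -1, 1, 1, -1, -1, -1, -1, 1].
(H·H^T)[12][12] = Σ_j H[12][j]·H[12][j] = (1)² + (-1)² + (1)² + (-1)² + (-1)² + (-1)² + (-1)² + (-1)² + (1)² + (1)² + (1)² + (1)² + (1)² + (-1)² + (-1)² + (-1)² = 1 + 1 + 1 + 1 + 1 + 1 + 1 + 1 + 1 + 1 + 1 + 1 + 1 + 1 + 1 + 1 = 16.
(H·H^T)[15][8] = Σ_j H[15][j]·H[8][j] = (-1)·(1) + (-1)·(-1) + (1)·(1) + (1)·(-1) + (1)·(1) + (-1)·(1) + (-1)·(1) + (1)·(1) + (-1)·(1) + (1)·(1) + (1)·(1) + (-1)·(1) + (-1)·(-1) + (-1)·(1) + (-1)·(1) + (1)·(1) = -1 + 1 + 1 + -1 + 1 + -1 + -1 + 1 + -1 + 1 + 1 + -1 + 1 + -1 + -1 + 1 = 0.
So rows 15 and 8 are orthogonal; the diagonal entry equals n = 16.

(12,12) entry = 16; (15,8) entry = 0.


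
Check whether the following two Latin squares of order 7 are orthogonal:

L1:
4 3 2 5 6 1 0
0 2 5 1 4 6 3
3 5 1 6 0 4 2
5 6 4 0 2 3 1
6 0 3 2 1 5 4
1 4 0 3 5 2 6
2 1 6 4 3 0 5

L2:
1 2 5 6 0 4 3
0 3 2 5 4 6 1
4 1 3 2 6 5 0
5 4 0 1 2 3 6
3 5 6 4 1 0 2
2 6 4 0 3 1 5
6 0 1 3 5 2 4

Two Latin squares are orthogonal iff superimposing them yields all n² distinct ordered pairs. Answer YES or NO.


Form the n² = 49 superimposed pairs (L1[i][j], L2[i][j]), row by row (rows and columns indexed from 0):
row 0: (4,1) (3,2) (2,5) (5,6) (6,0) (1,4) (0,3)
row 1: (0,0) (2,3) (5,2) (1,5) (4,4) (6,6) (3,1)
row 2: (3,4) (5,1) (1,3) (6,2) (0,6) (4,5) (2,0)
row 3: (5,5) (6,4) (4,0) (0,1) (2,2) (3,3) (1,6)
row 4: (6,3) (0,5) (3,6) (2,4) (1,1) (5,0) (4,2)
row 5: (1,2) (4,6) (0,4) (3,0) (5,3) (2,1) (6,5)
row 6: (2,6) (1,0) (6,1) (4,3) (3,5) (0,2) (5,4)
Orthogonality requires all 49 pairs distinct.
Check by first coordinate: for each symbol s of L1, list the L2 entries in the n cells where L1 = s; they must all differ.
  L1 = 0: L2 entries (in reading order) 3, 0, 6, 1, 5, 4, 2 — all 7 distinct ✓
  L1 = 1: L2 entries (in reading order) 4, 5, 3, 6, 1, 2, 0 — all 7 distinct ✓
  L1 = 2: L2 entries (in reading order) 5, 3, 0, 2, 4, 1, 6 — all 7 distinct ✓
  L1 = 3: L2 entries (in reading order) 2, 1, 4, 3, 6, 0, 5 — all 7 distinct ✓
  L1 = 4: L2 entries (in reading order) 1, 4, 5, 0, 2, 6, 3 — all 7 distinct ✓
  L1 = 5: L2 entries (in reading order) 6, 2, 1, 5, 0, 3, 4 — all 7 distinct ✓
  L1 = 6: L2 entries (in reading order) 0, 6, 2, 4, 3, 5, 1 — all 7 distinct ✓
Every symbol of L1 meets every symbol of L2 exactly once, so all 49 pairs are distinct (49 of 49).
Conclusion: YES.

YES


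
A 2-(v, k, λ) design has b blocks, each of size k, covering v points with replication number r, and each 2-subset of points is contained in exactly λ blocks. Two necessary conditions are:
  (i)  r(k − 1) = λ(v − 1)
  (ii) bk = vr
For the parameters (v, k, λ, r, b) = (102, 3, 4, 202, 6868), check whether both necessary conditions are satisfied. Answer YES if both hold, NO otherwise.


Condition (i): r(k − 1) = 202·2 = 404; λ(v − 1) = 4·101 = 404. Match? YES.
Condition (ii): bk = 6868·3 = 20604; vr = 102·202 = 20604. Match? YES.
Both conditions hold? YES.

YES


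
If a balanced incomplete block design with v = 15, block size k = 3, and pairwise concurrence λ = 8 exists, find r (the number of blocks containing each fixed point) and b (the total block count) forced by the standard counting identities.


Any 2-(v, k, λ) BIBD satisfies two necessary conditions:
  (i)  Each point sits in r blocks, and counting incidences through any fixed point gives r(k − 1) = λ(v − 1), so r = λ(v − 1)/(k − 1).
  (ii) Total incidences bk = vr, so b = vr/k.
Step 1: r = λ(v − 1)/(k − 1) = 8·(15 − 1)/(3 − 1) = 8·14/2 = 112/2 = 56.
Step 2: b = vr/k = 15·56/3 = 840/3 = 280.
Check integrality: r = 56 ∈ Z ✓, b = 280 ∈ Z ✓.
(These identities are necessary conditions: they determine r and b for any design with these parameters, but do not by themselves prove that one exists.)

r = 56, b = 280.


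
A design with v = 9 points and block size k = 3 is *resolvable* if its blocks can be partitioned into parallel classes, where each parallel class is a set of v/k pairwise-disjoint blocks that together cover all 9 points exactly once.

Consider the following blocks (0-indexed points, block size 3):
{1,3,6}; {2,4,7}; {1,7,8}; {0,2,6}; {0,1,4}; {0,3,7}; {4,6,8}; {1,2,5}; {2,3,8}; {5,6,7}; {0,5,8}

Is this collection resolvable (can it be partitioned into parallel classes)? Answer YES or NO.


v = 9, block size k = 3, number of blocks = 11.
For resolvability, blocks must partition into parallel classes of size v/k = 3.
Total blocks must therefore be a multiple of 3: 11 = 3·3 + 2 ⇒ not divisible ✗.
Resolvable? NO.

NO


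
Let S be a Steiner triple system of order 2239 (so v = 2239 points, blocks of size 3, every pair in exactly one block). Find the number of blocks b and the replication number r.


An STS(v) is a 2-(v, 3, 1) BIBD: block size k = 3, λ = 1.
Replication: r(k − 1) = λ(v − 1) ⇒ r·2 = 2239 − 1 = 2238 ⇒ r = 1119.
Block count: b = v(v − 1)/6 = 2239·2238/6 = 5010882/6 = 835147.
(Check via bk = vr: 835147·3 = 2505441 = 2239·1119 = 2505441 ✓.)

r = 1119, b = 835147.


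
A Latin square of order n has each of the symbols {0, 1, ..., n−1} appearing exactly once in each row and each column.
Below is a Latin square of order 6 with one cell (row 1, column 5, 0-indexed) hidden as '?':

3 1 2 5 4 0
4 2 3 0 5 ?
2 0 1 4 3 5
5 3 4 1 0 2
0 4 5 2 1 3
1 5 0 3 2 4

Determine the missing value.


Row 1 contains symbols [0, 2, 3, 4, 5] — missing [1].
Column 5 contains symbols [0, 2, 3, 4, 5] — missing [1].
The missing symbol must appear in both missing sets; intersection = [1].
Therefore the hidden value is 1.

Missing value = 1.


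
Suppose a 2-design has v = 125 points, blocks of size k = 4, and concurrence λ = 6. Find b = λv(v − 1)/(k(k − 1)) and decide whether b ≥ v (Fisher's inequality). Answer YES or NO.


b = λv(v − 1)/(k(k − 1)) = 6·125·124/(4·3) = 93000/12 = 7750.
Compare with v = 125: b ≥ v, so Fisher's inequality holds.

YES


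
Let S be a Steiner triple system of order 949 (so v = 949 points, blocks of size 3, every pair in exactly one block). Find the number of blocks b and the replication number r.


An STS(v) is a 2-(v, 3, 1) BIBD: block size k = 3, λ = 1.
Replication: r(k − 1) = λ(v − 1) ⇒ r·2 = 949 − 1 = 948 ⇒ r = 474.
Block count: bk = vr ⇒ b·3 = 949·474 = 449826 ⇒ b = 149942.

r = 474, b = 149942.


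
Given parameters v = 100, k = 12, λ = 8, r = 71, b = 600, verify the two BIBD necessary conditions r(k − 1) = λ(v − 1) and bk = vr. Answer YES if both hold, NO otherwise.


Condition (i): r(k − 1) = 71·11 = 781; λ(v − 1) = 8·99 = 792. Match? NO.
Condition (ii): bk = 600·12 = 7200; vr = 100·71 = 7100. Match? NO.
Both conditions hold? NO.

NO


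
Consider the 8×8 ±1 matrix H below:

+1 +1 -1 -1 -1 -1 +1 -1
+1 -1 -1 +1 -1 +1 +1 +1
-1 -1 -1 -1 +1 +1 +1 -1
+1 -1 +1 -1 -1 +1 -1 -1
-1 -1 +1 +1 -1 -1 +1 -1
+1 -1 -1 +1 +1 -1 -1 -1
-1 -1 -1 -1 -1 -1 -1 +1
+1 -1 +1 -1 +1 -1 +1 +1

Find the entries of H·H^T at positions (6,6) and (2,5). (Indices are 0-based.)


Row 2 of H: [-1, -1, -1, -1, 1, 1, 1, -1].
Row 5 of H: [1, -1, -1, 1, 1, -1, -1, -1].
Row 6 of H: [-1, -1, -1, -1, -1, -1, -1, 1].
(H·H^T)[6][6] = Σ_j H[6][j]·H[6][j] = (-1)² + (-1)² + (-1)² + (-1)² + (-1)² + (-1)² + (-1)² + (1)² = 1 + 1 + 1 + 1 + 1 + 1 + 1 + 1 = 8.
(H·H^T)[2][5] = Σ_j H[2][j]·H[5][j] = (-1)·(1) + (-1)·(-1) + (-1)·(-1) + (-1)·(1) + (1)·(1) + (1)·(-1) + (1)·(-1) + (-1)·(-1) = -1 + 1 + 1 + -1 + 1 + -1 + -1 + 1 = 0.
So rows 2 and 5 are orthogonal; the diagonal entry equals n = 8.

(6,6) entry = 8; (2,5) entry = 0.


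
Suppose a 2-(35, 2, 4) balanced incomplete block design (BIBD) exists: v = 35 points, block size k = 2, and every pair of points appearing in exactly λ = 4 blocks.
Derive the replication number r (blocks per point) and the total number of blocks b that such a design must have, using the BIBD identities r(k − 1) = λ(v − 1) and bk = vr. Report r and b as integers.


Any 2-(v, k, λ) BIBD satisfies two necessary conditions:
  (i)  Each point sits in r blocks, and counting incidences through any fixed point gives r(k − 1) = λ(v − 1), so r = λ(v − 1)/(k − 1).
  (ii) Total incidences bk = vr, so b = vr/k.
Step 1: r = λ(v − 1)/(k − 1) = 4·(35 − 1)/(2 − 1) = 4·34/1 = 136/1 = 136.
Step 2: b = vr/k = 35·136/2 = 4760/2 = 2380.
Check integrality: r = 136 ∈ Z ✓, b = 2380 ∈ Z ✓.
(These identities are necessary conditions: they determine r and b for any design with these parameters, but do not by themselves prove that one exists.)

r = 136, b = 2380.


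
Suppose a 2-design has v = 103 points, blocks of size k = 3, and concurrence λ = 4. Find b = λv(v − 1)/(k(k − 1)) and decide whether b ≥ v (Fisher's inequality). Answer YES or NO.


r = λ(v − 1)/(k − 1) = 4·102/2 = 204.
b = vr/k = 103·204/3 = 7004.
Fisher's inequality: b ≥ v ⇔ 7004 ≥ 103? YES.

YES


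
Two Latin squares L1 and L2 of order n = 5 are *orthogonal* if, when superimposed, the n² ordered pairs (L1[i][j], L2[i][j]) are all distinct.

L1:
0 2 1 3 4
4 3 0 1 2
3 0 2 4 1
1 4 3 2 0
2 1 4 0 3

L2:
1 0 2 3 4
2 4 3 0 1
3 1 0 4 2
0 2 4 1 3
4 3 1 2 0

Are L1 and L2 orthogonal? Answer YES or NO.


Form the n² = 25 superimposed pairs (L1[i][j], L2[i][j]), row by row (rows and columns indexed from 0):
row 0: (0,1) (2,0) (1,2) (3,3) (4,4)
row 1: (4,2) (3,4) (0,3) (1,0) (2,1)
row 2: (3,3) (0,1) (2,0) (4,4) (1,2)
row 3: (1,0) (4,2) (3,4) (2,1) (0,3)
row 4: (2,4) (1,3) (4,1) (0,2) (3,0)
Orthogonality requires all 25 pairs distinct.
But the pair (3,3) repeats: cell (0,3) has L1 = 3, L2 = 3, and cell (2,0) has L1 = 3, L2 = 3.
A repeated pair means some other pair never occurs (only 15 distinct pairs out of 25), so the squares are not orthogonal.
Conclusion: NO.

NO


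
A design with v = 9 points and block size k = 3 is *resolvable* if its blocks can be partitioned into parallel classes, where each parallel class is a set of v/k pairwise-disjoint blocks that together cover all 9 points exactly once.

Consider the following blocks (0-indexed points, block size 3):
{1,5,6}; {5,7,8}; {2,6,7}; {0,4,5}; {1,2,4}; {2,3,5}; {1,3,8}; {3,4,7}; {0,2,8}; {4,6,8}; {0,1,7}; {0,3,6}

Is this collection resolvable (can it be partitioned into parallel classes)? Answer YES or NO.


v = 9, block size k = 3, number of blocks = 12.
For resolvability, blocks must partition into parallel classes of size v/k = 3.
Total blocks must therefore be a multiple of 3: 12 = 3·4 + 0 ⇒ divisible ✓.
Greedy packing gives 4 candidate class(es). Each should be a full parallel class (size 3, covers all 9 points).
  Class 1 (3 blocks): {1,5,6}; {3,4,7}; {0,2,8}. Points covered: [0, 1, 2, 3, 4, 5, 6, 7, 8].
  Class 2 (3 blocks): {5,7,8}; {1,2,4}; {0,3,6}. Points covered: [0, 1, 2, 3, 4, 5, 6, 7, 8].
  Class 3 (3 blocks): {2,6,7}; {0,4,5}; {1,3,8}. Points covered: [0, 1, 2, 3, 4, 5, 6, 7, 8].
  Class 4 (3 blocks): {2,3,5}; {4,6,8}; {0,1,7}. Points covered: [0, 1, 2, 3, 4, 5, 6, 7, 8].
All classes full (size 3)? YES. All classes cover every point? YES.
Resolvable? YES.

YES


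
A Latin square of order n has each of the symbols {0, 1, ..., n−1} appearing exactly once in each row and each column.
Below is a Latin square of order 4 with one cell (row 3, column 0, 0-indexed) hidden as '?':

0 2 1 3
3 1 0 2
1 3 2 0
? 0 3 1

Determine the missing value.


Row 3 contains symbols [0, 1, 3] — missing [2].
Column 0 contains symbols [0, 1, 3] — missing [2].
The missing symbol must appear in both missing sets; intersection = [2].
Therefore the hidden value is 2.

Missing value = 2.


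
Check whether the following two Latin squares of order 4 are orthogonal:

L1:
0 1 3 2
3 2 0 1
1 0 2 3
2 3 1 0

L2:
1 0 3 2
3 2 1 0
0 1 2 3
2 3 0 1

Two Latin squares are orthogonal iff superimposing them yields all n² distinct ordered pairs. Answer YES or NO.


Form the n² = 16 superimposed pairs (L1[i][j], L2[i][j]), row by row (rows and columns indexed from 0):
row 0: (0,1) (1,0) (3,3) (2,2)
row 1: (3,3) (2,2) (0,1) (1,0)
row 2: (1,0) (0,1) (2,2) (3,3)
row 3: (2,2) (3,3) (1,0) (0,1)
Orthogonality requires all 16 pairs distinct.
But the pair (3,3) repeats: cell (0,2) has L1 = 3, L2 = 3, and cell (1,0) has L1 = 3, L2 = 3.
A repeated pair means some other pair never occurs (only 4 distinct pairs out of 16), so the squares are not orthogonal.
Conclusion: NO.

NO


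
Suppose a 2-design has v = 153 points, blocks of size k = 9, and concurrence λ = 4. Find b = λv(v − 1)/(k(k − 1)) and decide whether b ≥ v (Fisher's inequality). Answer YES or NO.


r = λ(v − 1)/(k − 1) = 4·152/8 = 76.
b = vr/k = 153·76/9 = 1292.
Fisher's inequality: b ≥ v ⇔ 1292 ≥ 153? YES.

YES


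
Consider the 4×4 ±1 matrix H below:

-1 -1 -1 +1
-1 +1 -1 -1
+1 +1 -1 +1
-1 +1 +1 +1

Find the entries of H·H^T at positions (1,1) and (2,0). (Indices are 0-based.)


Row 0 of H: [-1, -1, -1, 1].
Row 1 of H: [-1, 1, -1, -1].
Row 2 of H: [1, 1, -1, 1].
(H·H^T)[1][1] = Σ_j H[1][j]·H[1][j] = (-1)² + (1)² + (-1)² + (-1)² = 1 + 1 + 1 + 1 = 4.
(H·H^T)[2][0] = Σ_j H[2][j]·H[0][j] = (1)·(-1) + (1)·(-1) + (-1)·(-1) + (1)·(1) = -1 + -1 + 1 + 1 = 0.
So rows 2 and 0 are orthogonal; the diagonal entry equals n = 4.

(1,1) entry = 4; (2,0) entry = 0.


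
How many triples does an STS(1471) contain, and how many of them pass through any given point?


An STS(v) is a 2-(v, 3, 1) BIBD: block size k = 3, λ = 1.
Replication: r(k − 1) = λ(v − 1) ⇒ r·2 = 1471 − 1 = 1470 ⇒ r = 735.
Block count: b = v(v − 1)/6 = 1471·1470/6 = 2162370/6 = 360395.

r = 735, b = 360395.


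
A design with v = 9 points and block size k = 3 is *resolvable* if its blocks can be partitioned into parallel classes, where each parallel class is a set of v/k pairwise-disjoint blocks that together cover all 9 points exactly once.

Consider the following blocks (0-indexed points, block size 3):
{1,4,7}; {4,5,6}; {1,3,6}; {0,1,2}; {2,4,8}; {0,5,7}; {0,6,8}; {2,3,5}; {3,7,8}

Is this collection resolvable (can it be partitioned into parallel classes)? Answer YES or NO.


v = 9, block size k = 3, number of blocks = 9.
For resolvability, blocks must partition into parallel classes of size v/k = 3.
Total blocks must therefore be a multiple of 3: 9 = 3·3 + 0 ⇒ divisible ✓.
Greedy packing gives 3 candidate class(es). Each should be a full parallel class (size 3, covers all 9 points).
  Class 1 (3 blocks): {1,4,7}; {0,6,8}; {2,3,5}. Points covered: [0, 1, 2, 3, 4, 5, 6, 7, 8].
  Class 2 (3 blocks): {4,5,6}; {0,1,2}; {3,7,8}. Points covered: [0, 1, 2, 3, 4, 5, 6, 7, 8].
  Class 3 (3 blocks): {1,3,6}; {2,4,8}; {0,5,7}. Points covered: [0, 1, 2, 3, 4, 5, 6, 7, 8].
All classes full (size 3)? YES. All classes cover every point? YES.
Resolvable? YES.

YES


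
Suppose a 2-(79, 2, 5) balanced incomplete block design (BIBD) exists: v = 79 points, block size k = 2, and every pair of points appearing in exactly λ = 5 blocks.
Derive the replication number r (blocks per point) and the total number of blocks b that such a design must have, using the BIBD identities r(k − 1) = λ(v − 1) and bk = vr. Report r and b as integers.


Any 2-(v, k, λ) BIBD satisfies two necessary conditions:
  (i)  Each point sits in r blocks, and counting incidences through any fixed point gives r(k − 1) = λ(v − 1), so r = λ(v − 1)/(k − 1).
  (ii) Total incidences bk = vr, so b = vr/k.
Step 1: r = λ(v − 1)/(k − 1) = 5·(79 − 1)/(2 − 1) = 5·78/1 = 390/1 = 390.
Step 2: b = vr/k = 79·390/2 = 30810/2 = 15405.
Check integrality: r = 390 ∈ Z ✓, b = 15405 ∈ Z ✓.
(These identities are necessary conditions: they determine r and b for any design with these parameters, but do not by themselves prove that one exists.)

r = 390, b = 15405.


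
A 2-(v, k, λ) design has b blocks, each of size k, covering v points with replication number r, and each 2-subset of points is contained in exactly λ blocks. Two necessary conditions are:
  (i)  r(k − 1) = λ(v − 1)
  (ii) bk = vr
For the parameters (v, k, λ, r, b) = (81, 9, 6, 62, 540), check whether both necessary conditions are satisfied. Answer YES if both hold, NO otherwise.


Condition (i): r(k − 1) = 62·8 = 496; λ(v − 1) = 6·80 = 480. Match? NO.
Condition (ii): bk = 540·9 = 4860; vr = 81·62 = 5022. Match? NO.
Both conditions hold? NO.

NO


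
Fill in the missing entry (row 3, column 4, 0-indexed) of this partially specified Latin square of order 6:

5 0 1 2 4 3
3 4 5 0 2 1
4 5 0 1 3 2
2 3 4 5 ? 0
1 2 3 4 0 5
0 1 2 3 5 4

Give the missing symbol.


Row 3 contains symbols [0, 2, 3, 4, 5] — missing [1].
Column 4 contains symbols [0, 2, 3, 4, 5] — missing [1].
The missing symbol must appear in both missing sets; intersection = [1].
Therefore the hidden value is 1.

Missing value = 1.


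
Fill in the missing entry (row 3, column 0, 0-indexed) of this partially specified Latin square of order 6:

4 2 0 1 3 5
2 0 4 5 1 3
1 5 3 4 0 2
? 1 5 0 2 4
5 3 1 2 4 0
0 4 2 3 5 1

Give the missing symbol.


Row 3 contains symbols [0, 1, 2, 4, 5] — missing [3].
Column 0 contains symbols [0, 1, 2, 4, 5] — missing [3].
The missing symbol must appear in both missing sets; intersection = [3].
Therefore the hidden value is 3.

Missing value = 3.


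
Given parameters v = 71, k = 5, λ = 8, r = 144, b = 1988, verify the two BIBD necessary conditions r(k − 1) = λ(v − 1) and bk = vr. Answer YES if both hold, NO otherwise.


Condition (i): r(k − 1) = 144·4 = 576; λ(v − 1) = 8·70 = 560. Match? NO.
Condition (ii): bk = 1988·5 = 9940; vr = 71·144 = 10224. Match? NO.
Both conditions hold? NO.

NO


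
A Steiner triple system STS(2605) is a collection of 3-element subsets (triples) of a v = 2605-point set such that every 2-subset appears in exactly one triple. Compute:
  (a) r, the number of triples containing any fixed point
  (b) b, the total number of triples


An STS(v) is a 2-(v, 3, 1) BIBD: block size k = 3, λ = 1.
Replication: r(k − 1) = λ(v − 1) ⇒ r·2 = 2605 − 1 = 2604 ⇒ r = 1302.
Block count: b = v(v − 1)/6 = 2605·2604/6 = 6783420/6 = 1130570.

r = 1302, b = 1130570.


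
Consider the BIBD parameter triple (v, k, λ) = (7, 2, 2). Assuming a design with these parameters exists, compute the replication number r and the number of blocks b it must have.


Any 2-(v, k, λ) BIBD satisfies two necessary conditions:
  (i)  Each point sits in r blocks, and counting incidences through any fixed point gives r(k − 1) = λ(v − 1), so r = λ(v − 1)/(k − 1).
  (ii) Total incidences bk = vr, so b = vr/k.
Step 1: r = λ(v − 1)/(k − 1) = 2·(7 − 1)/(2 − 1) = 2·6/1 = 12/1 = 12.
Step 2: b = vr/k = 7·12/2 = 84/2 = 42.
Check integrality: r = 12 ∈ Z ✓, b = 42 ∈ Z ✓.
(These identities are necessary conditions: they determine r and b for any design with these parameters, but do not by themselves prove that one exists.)

r = 12, b = 42.


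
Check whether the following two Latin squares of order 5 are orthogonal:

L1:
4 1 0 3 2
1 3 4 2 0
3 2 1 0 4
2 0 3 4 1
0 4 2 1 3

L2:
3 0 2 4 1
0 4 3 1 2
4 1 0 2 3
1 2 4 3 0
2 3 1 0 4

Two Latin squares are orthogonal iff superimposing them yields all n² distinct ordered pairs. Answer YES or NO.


Form the n² = 25 superimposed pairs (L1[i][j], L2[i][j]), row by row (rows and columns indexed from 0):
row 0: (4,3) (1,0) (0,2) (3,4) (2,1)
row 1: (1,0) (3,4) (4,3) (2,1) (0,2)
row 2: (3,4) (2,1) (1,0) (0,2) (4,3)
row 3: (2,1) (0,2) (3,4) (4,3) (1,0)
row 4: (0,2) (4,3) (2,1) (1,0) (3,4)
Orthogonality requires all 25 pairs distinct.
But the pair (1,0) repeats: cell (0,1) has L1 = 1, L2 = 0, and cell (1,0) has L1 = 1, L2 = 0.
A repeated pair means some other pair never occurs (only 5 distinct pairs out of 25), so the squares are not orthogonal.
Conclusion: NO.

NO


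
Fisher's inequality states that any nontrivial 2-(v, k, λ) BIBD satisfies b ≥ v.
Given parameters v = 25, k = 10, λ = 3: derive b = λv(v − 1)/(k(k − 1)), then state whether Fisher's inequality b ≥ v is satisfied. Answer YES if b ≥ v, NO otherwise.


r = λ(v − 1)/(k − 1) = 3·24/9 = 8.
b = vr/k = 25·8/10 = 20.
Fisher's inequality: b ≥ v ⇔ 20 ≥ 25? NO.

NO


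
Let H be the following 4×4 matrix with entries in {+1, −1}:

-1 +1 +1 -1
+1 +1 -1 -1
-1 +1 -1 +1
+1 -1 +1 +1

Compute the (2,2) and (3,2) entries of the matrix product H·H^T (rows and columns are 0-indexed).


Row 2 of H: [-1, 1, -1, 1].
Row 3 of H: [1, -1, 1, 1].
(H·H^T)[2][2] = Σ_j H[2][j]·H[2][j] = (-1)² + (1)² + (-1)² + (1)² = 1 + 1 + 1 + 1 = 4.
(H·H^T)[3][2] = Σ_j H[3][j]·H[2][j] = (1)·(-1) + (-1)·(1) + (1)·(-1) + (1)·(1) = -1 + -1 + -1 + 1 = -2.
Rows 3 and 2 are not orthogonal (dot product = -2 ≠ 0), so H is not a Hadamard matrix.

(2,2) entry = 4; (3,2) entry = -2.


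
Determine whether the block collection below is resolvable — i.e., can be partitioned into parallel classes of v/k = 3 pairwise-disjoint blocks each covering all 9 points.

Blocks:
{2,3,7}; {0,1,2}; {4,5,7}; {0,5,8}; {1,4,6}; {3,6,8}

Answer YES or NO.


v = 9, block size k = 3, number of blocks = 6.
For resolvability, blocks must partition into parallel classes of size v/k = 3.
Total blocks must therefore be a multiple of 3: 6 = 3·2 + 0 ⇒ divisible ✓.
Greedy packing gives 2 candidate class(es). Each should be a full parallel class (size 3, covers all 9 points).
  Class 1 (3 blocks): {2,3,7}; {0,5,8}; {1,4,6}. Points covered: [0, 1, 2, 3, 4, 5, 6, 7, 8].
  Class 2 (3 blocks): {0,1,2}; {4,5,7}; {3,6,8}. Points covered: [0, 1, 2, 3, 4, 5, 6, 7, 8].
All classes full (size 3)? YES. All classes cover every point? YES.
Resolvable? YES.

YES


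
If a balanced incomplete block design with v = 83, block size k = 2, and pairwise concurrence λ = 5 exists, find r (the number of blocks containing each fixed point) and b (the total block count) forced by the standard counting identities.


Any 2-(v, k, λ) BIBD satisfies two necessary conditions:
  (i)  Each point sits in r blocks, and counting incidences through any fixed point gives r(k − 1) = λ(v − 1), so r = λ(v − 1)/(k − 1).
  (ii) Total incidences bk = vr, so b = vr/k.
Step 1: r = λ(v − 1)/(k − 1) = 5·(83 − 1)/(2 − 1) = 5·82/1 = 410/1 = 410.
Step 2: b = vr/k = 83·410/2 = 34030/2 = 17015.
Check integrality: r = 410 ∈ Z ✓, b = 17015 ∈ Z ✓.
(These identities are necessary conditions: they determine r and b for any design with these parameters, but do not by themselves prove that one exists.)

r = 410, b = 17015.


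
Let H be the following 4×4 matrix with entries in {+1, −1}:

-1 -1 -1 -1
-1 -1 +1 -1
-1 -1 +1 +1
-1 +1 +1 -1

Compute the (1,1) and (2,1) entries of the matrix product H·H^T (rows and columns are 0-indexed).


Row 1 of H: [-1, -1, 1, -1].
Row 2 of H: [-1, -1, 1, 1].
(H·H^T)[1][1] = Σ_j H[1][j]·H[1][j] = (-1)² + (-1)² + (1)² + (-1)² = 1 + 1 + 1 + 1 = 4.
(H·H^T)[2][1] = Σ_j H[2][j]·H[1][j] = (-1)·(-1) + (-1)·(-1) + (1)·(1) + (1)·(-1) = 1 + 1 + 1 + -1 = 2.
Rows 2 and 1 are not orthogonal (dot product = 2 ≠ 0), so H is not a Hadamard matrix.

(1,1) entry = 4; (2,1) entry = 2.


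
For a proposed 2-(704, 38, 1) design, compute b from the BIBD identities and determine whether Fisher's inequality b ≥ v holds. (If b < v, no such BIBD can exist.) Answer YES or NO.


r = λ(v − 1)/(k − 1) = 1·703/37 = 19.
b = vr/k = 704·19/38 = 352.
Fisher's inequality: b ≥ v ⇔ 352 ≥ 704? NO.

NO


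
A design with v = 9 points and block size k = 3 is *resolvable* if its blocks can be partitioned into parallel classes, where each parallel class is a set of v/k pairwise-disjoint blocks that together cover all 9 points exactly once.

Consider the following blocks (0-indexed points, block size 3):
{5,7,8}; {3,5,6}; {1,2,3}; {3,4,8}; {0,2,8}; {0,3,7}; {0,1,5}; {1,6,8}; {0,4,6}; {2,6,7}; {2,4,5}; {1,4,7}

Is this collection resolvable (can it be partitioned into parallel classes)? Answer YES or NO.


v = 9, block size k = 3, number of blocks = 12.
For resolvability, blocks must partition into parallel classes of size v/k = 3.
Total blocks must therefore be a multiple of 3: 12 = 3·4 + 0 ⇒ divisible ✓.
Greedy packing gives 4 candidate class(es). Each should be a full parallel class (size 3, covers all 9 points).
  Class 1 (3 blocks): {5,7,8}; {1,2,3}; {0,4,6}. Points covered: [0, 1, 2, 3, 4, 5, 6, 7, 8].
  Class 2 (3 blocks): {3,5,6}; {0,2,8}; {1,4,7}. Points covered: [0, 1, 2, 3, 4, 5, 6, 7, 8].
  Class 3 (3 blocks): {3,4,8}; {0,1,5}; {2,6,7}. Points covered: [0, 1, 2, 3, 4, 5, 6, 7, 8].
  Class 4 (3 blocks): {0,3,7}; {1,6,8}; {2,4,5}. Points covered: [0, 1, 2, 3, 4, 5, 6, 7, 8].
All classes full (size 3)? YES. All classes cover every point? YES.
Resolvable? YES.

YES


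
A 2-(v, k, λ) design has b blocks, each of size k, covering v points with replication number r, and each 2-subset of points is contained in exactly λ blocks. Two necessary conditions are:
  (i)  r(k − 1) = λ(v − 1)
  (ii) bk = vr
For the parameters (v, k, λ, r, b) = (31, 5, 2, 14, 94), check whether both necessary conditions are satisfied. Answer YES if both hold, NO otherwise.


Condition (i): r(k − 1) = 14·4 = 56; λ(v − 1) = 2·30 = 60. Match? NO.
Condition (ii): bk = 94·5 = 470; vr = 31·14 = 434. Match? NO.
Both conditions hold? NO.

NO


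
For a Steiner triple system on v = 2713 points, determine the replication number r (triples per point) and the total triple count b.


An STS(v) is a 2-(v, 3, 1) BIBD: block size k = 3, λ = 1.
Replication: r(k − 1) = λ(v − 1) ⇒ r·2 = 2713 − 1 = 2712 ⇒ r = 1356.
Block count: bk = vr ⇒ b·3 = 2713·1356 = 3678828 ⇒ b = 1226276.
(Check via b = v(v − 1)/6 = 2713·2712/6 = 7357656/6 = 1226276.)

r = 1356, b = 1226276.


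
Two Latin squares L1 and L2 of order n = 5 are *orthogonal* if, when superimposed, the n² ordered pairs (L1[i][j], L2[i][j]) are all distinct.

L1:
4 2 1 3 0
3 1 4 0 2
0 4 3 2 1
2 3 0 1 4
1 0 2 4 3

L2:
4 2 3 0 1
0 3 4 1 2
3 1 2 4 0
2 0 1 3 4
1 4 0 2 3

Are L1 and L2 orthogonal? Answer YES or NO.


Form the n² = 25 superimposed pairs (L1[i][j], L2[i][j]), row by row (rows and columns indexed from 0):
row 0: (4,4) (2,2) (1,3) (3,0) (0,1)
row 1: (3,0) (1,3) (4,4) (0,1) (2,2)
row 2: (0,3) (4,1) (3,2) (2,4) (1,0)
row 3: (2,2) (3,0) (0,1) (1,3) (4,4)
row 4: (1,1) (0,4) (2,0) (4,2) (3,3)
Orthogonality requires all 25 pairs distinct.
But the pair (3,0) repeats: cell (0,3) has L1 = 3, L2 = 0, and cell (1,0) has L1 = 3, L2 = 0.
A repeated pair means some other pair never occurs (only 15 distinct pairs out of 25), so the squares are not orthogonal.
Conclusion: NO.

NO


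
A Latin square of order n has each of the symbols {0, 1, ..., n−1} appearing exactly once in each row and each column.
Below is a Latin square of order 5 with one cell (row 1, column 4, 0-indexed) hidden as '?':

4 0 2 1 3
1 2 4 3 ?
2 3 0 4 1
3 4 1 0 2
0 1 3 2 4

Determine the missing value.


Row 1 contains symbols [1, 2, 3, 4] — missing [0].
Column 4 contains symbols [1, 2, 3, 4] — missing [0].
The missing symbol must appear in both missing sets; intersection = [0].
Therefore the hidden value is 0.

Missing value = 0.


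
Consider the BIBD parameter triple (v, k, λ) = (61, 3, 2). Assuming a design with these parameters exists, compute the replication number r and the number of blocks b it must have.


Any 2-(v, k, λ) BIBD satisfies two necessary conditions:
  (i)  Each point sits in r blocks, and counting incidences through any fixed point gives r(k − 1) = λ(v − 1), so r = λ(v − 1)/(k − 1).
  (ii) Total incidences bk = vr, so b = vr/k.
Step 1: r = λ(v − 1)/(k − 1) = 2·(61 − 1)/(3 − 1) = 2·60/2 = 120/2 = 60.
Step 2: b = vr/k = 61·60/3 = 3660/3 = 1220.
Check integrality: r = 60 ∈ Z ✓, b = 1220 ∈ Z ✓.
(These identities are necessary conditions: they determine r and b for any design with these parameters, but do not by themselves prove that one exists.)

r = 60, b = 1220.


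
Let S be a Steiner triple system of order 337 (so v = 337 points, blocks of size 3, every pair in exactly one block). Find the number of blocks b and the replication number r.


An STS(v) is a 2-(v, 3, 1) BIBD: block size k = 3, λ = 1.
Replication: r(k − 1) = λ(v − 1) ⇒ r·2 = 337 − 1 = 336 ⇒ r = 168.
Block count: b = v(v − 1)/6 = 337·336/6 = 113232/6 = 18872.

r = 168, b = 18872.


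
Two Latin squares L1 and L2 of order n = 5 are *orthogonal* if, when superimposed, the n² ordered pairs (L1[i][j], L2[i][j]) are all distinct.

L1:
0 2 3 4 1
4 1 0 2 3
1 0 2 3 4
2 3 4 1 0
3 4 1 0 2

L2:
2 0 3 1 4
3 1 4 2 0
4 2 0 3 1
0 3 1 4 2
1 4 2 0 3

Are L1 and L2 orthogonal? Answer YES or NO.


Form the n² = 25 superimposed pairs (L1[i][j], L2[i][j]), row by row (rows and columns indexed from 0):
row 0: (0,2) (2,0) (3,3) (4,1) (1,4)
row 1: (4,3) (1,1) (0,4) (2,2) (3,0)
row 2: (1,4) (0,2) (2,0) (3,3) (4,1)
row 3: (2,0) (3,3) (4,1) (1,4) (0,2)
row 4: (3,1) (4,4) (1,2) (0,0) (2,3)
Orthogonality requires all 25 pairs distinct.
But the pair (1,4) repeats: cell (0,4) has L1 = 1, L2 = 4, and cell (2,0) has L1 = 1, L2 = 4.
A repeated pair means some other pair never occurs (only 15 distinct pairs out of 25), so the squares are not orthogonal.
Conclusion: NO.

NO


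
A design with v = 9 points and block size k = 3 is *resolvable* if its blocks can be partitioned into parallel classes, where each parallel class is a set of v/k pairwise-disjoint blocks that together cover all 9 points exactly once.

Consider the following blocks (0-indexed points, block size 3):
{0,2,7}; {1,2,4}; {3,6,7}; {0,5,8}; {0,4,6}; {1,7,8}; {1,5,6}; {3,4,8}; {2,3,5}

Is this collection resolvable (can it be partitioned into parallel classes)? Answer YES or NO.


v = 9, block size k = 3, number of blocks = 9.
For resolvability, blocks must partition into parallel classes of size v/k = 3.
Total blocks must therefore be a multiple of 3: 9 = 3·3 + 0 ⇒ divisible ✓.
Greedy packing gives 3 candidate class(es). Each should be a full parallel class (size 3, covers all 9 points).
  Class 1 (3 blocks): {0,2,7}; {1,5,6}; {3,4,8}. Points covered: [0, 1, 2, 3, 4, 5, 6, 7, 8].
  Class 2 (3 blocks): {1,2,4}; {3,6,7}; {0,5,8}. Points covered: [0, 1, 2, 3, 4, 5, 6, 7, 8].
  Class 3 (3 blocks): {0,4,6}; {1,7,8}; {2,3,5}. Points covered: [0, 1, 2, 3, 4, 5, 6, 7, 8].
All classes full (size 3)? YES. All classes cover every point? YES.
Resolvable? YES.

YES


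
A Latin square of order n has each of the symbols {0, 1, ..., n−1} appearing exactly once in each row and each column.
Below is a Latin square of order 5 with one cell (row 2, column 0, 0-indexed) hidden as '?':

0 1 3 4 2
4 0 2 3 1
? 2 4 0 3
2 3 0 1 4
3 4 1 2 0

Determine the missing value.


Row 2 contains symbols [0, 2, 3, 4] — missing [1].
Column 0 contains symbols [0, 2, 3, 4] — missing [1].
The missing symbol must appear in both missing sets; intersection = [1].
Therefore the hidden value is 1.

Missing value = 1.


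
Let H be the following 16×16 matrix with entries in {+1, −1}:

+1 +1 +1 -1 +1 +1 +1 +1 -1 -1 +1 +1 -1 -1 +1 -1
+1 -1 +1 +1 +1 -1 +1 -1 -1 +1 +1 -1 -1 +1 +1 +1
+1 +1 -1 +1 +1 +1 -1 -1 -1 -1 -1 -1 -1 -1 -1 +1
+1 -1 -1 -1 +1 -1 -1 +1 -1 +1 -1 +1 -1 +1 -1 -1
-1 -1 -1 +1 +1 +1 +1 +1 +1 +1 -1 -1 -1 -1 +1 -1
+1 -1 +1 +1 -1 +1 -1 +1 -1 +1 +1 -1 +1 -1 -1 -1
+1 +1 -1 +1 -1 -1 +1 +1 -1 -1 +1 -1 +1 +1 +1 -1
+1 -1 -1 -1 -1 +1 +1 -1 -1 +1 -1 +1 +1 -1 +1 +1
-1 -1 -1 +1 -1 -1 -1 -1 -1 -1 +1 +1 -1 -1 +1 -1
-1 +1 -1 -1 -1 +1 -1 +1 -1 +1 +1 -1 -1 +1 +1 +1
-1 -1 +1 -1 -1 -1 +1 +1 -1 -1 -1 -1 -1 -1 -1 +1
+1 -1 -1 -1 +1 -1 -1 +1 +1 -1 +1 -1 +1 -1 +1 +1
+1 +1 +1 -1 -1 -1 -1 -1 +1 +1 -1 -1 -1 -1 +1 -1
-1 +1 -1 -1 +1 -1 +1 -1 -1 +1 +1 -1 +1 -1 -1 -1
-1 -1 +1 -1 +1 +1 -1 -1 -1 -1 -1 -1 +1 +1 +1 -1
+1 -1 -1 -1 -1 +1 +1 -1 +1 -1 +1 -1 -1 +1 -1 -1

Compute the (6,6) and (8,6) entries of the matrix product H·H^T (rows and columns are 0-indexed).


Row 6 of H: [1, 1, -1, 1, -1, -1, 1, 1, -1, -1, 1, -1, 1, 1, 1, -1].
Row 8 of H: [-1, -1, -1, 1, -1, -1, -1, -1, -1, -1, 1, 1, -1, -1, 1, -1].
(H·H^T)[6][6] = Σ_j H[6][j]·H[6][j] = (1)² + (1)² + (-1)² + (1)² + (-1)² + (-1)² + (1)² + (1)² + (-1)² + (-1)² + (1)² + (-1)² + (1)² + (1)² + (1)² + (-1)² = 1 + 1 + 1 + 1 + 1 + 1 + 1 + 1 + 1 + 1 + 1 + 1 + 1 + 1 + 1 + 1 = 16.
(H·H^T)[8][6] = Σ_j H[8][j]·H[6][j] = (-1)·(1) + (-1)·(1) + (-1)·(-1) + (1)·(1) + (-1)·(-1) + (-1)·(-1) + (-1)·(1) + (-1)·(1) + (-1)·(-1) + (-1)·(-1) + (1)·(1) + (1)·(-1) + (-1)·(1) + (-1)·(1) + (1)·(1) + (-1)·(-1) = -1 + -1 + 1 + 1 + 1 + 1 + -1 + -1 + 1 + 1 + 1 + -1 + -1 + -1 + 1 + 1 = 2.
Rows 8 and 6 are not orthogonal (dot product = 2 ≠ 0), so H is not a Hadamard matrix.

(6,6) entry = 16; (8,6) entry = 2.


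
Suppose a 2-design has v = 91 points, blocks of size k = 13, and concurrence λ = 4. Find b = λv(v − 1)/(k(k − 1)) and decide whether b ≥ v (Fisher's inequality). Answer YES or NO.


b = λv(v − 1)/(k(k − 1)) = 4·91·90/(13·12) = 32760/156 = 210.
Compare with v = 91: b ≥ v, so Fisher's inequality holds.

YES


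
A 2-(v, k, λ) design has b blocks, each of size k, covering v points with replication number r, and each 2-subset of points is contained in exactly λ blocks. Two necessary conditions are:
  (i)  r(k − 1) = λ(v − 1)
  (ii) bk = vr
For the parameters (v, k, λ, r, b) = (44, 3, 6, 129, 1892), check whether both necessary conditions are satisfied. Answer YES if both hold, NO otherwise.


Condition (i): r(k − 1) = 129·2 = 258; λ(v − 1) = 6·43 = 258. Match? YES.
Condition (ii): bk = 1892·3 = 5676; vr = 44·129 = 5676. Match? YES.
Both conditions hold? YES.

YES


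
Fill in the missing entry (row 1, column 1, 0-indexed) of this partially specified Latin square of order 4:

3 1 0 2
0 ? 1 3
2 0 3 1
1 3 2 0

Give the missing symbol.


Row 1 contains symbols [0, 1, 3] — missing [2].
Column 1 contains symbols [0, 1, 3] — missing [2].
The missing symbol must appear in both missing sets; intersection = [2].
Therefore the hidden value is 2.

Missing value = 2.


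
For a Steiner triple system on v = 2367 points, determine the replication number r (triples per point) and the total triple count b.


An STS(v) is a 2-(v, 3, 1) BIBD: block size k = 3, λ = 1.
Replication: r(k − 1) = λ(v − 1) ⇒ r·2 = 2367 − 1 = 2366 ⇒ r = 1183.
Block count: b = v(v − 1)/6 = 2367·2366/6 = 5600322/6 = 933387.

r = 1183, b = 933387.


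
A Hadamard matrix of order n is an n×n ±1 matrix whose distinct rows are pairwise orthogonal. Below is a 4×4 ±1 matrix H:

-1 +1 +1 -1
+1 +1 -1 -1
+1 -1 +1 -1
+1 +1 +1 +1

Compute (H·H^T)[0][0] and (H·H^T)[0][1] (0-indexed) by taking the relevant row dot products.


Row 0 of H: [-1, 1, 1, -1].
Row 1 of H: [1, 1, -1, -1].
(H·H^T)[0][0] = Σ_j H[0][j]·H[0][j] = (-1)² + (1)² + (1)² + (-1)² = 1 + 1 + 1 + 1 = 4.
(H·H^T)[0][1] = Σ_j H[0][j]·H[1][j] = (-1)·(1) + (1)·(1) + (1)·(-1) + (-1)·(-1) = -1 + 1 + -1 + 1 = 0.
So rows 0 and 1 are orthogonal; the diagonal entry equals n = 4.

(0,0) entry = 4; (0,1) entry = 0.


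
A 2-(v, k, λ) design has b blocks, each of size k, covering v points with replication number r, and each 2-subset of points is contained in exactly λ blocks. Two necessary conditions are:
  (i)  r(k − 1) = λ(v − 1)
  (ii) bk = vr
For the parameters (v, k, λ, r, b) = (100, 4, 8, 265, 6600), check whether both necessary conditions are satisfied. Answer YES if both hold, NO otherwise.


Condition (i): r(k − 1) = 265·3 = 795; λ(v − 1) = 8·99 = 792. Match? NO.
Condition (ii): bk = 6600·4 = 26400; vr = 100·265 = 26500. Match? NO.
Both conditions hold? NO.

NO


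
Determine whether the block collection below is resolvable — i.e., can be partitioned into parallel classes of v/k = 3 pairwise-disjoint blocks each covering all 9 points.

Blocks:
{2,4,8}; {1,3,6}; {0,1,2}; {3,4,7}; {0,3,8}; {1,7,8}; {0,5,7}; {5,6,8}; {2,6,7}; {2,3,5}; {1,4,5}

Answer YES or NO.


v = 9, block size k = 3, number of blocks = 11.
For resolvability, blocks must partition into parallel classes of size v/k = 3.
Total blocks must therefore be a multiple of 3: 11 = 3·3 + 2 ⇒ not divisible ✗.
Resolvable? NO.

NO


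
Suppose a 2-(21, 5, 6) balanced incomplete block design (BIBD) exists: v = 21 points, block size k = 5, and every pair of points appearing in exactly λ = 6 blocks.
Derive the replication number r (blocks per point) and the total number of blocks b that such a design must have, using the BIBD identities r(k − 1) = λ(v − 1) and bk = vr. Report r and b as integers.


Any 2-(v, k, λ) BIBD satisfies two necessary conditions:
  (i)  Each point sits in r blocks, and counting incidences through any fixed point gives r(k − 1) = λ(v − 1), so r = λ(v − 1)/(k − 1).
  (ii) Total incidences bk = vr, so b = vr/k.
Step 1: r = λ(v − 1)/(k − 1) = 6·(21 − 1)/(5 − 1) = 6·20/4 = 120/4 = 30.
Step 2: b = vr/k = 21·30/5 = 630/5 = 126.
Check integrality: r = 30 ∈ Z ✓, b = 126 ∈ Z ✓.
(These identities are necessary conditions: they determine r and b for any design with these parameters, but do not by themselves prove that one exists.)

r = 30, b = 126.


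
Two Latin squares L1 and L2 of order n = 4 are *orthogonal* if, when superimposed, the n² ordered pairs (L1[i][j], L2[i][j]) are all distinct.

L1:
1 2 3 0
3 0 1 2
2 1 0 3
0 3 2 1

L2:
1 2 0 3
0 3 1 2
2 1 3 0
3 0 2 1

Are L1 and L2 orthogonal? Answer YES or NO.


Form the n² = 16 superimposed pairs (L1[i][j], L2[i][j]), row by row (rows and columns indexed from 0):
row 0: (1,1) (2,2) (3,0) (0,3)
row 1: (3,0) (0,3) (1,1) (2,2)
row 2: (2,2) (1,1) (0,3) (3,0)
row 3: (0,3) (3,0) (2,2) (1,1)
Orthogonality requires all 16 pairs distinct.
But the pair (3,0) repeats: cell (0,2) has L1 = 3, L2 = 0, and cell (1,0) has L1 = 3, L2 = 0.
A repeated pair means some other pair never occurs (only 4 distinct pairs out of 16), so the squares are not orthogonal.
Conclusion: NO.

NO
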